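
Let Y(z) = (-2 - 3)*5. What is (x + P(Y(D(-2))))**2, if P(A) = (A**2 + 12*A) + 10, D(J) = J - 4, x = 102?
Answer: 190969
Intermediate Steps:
D(J) = -4 + J
Y(z) = -25 (Y(z) = -5*5 = -25)
P(A) = 10 + A**2 + 12*A
(x + P(Y(D(-2))))**2 = (102 + (10 + (-25)**2 + 12*(-25)))**2 = (102 + (10 + 625 - 300))**2 = (102 + 335)**2 = 437**2 = 190969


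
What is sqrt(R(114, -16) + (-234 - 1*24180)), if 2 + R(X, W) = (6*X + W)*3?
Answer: 2*I*sqrt(5603) ≈ 149.71*I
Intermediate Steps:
R(X, W) = -2 + 3*W + 18*X (R(X, W) = -2 + (6*X + W)*3 = -2 + (W + 6*X)*3 = -2 + (3*W + 18*X) = -2 + 3*W + 18*X)
sqrt(R(114, -16) + (-234 - 1*24180)) = sqrt((-2 + 3*(-16) + 18*114) + (-234 - 1*24180)) = sqrt((-2 - 48 + 2052) + (-234 - 24180)) = sqrt(2002 - 24414) = sqrt(-22412) = 2*I*sqrt(5603)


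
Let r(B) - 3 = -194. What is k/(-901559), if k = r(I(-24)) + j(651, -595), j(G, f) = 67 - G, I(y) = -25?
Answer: 775/901559 ≈ 0.00085962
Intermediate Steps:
r(B) = -191 (r(B) = 3 - 194 = -191)
k = -775 (k = -191 + (67 - 1*651) = -191 + (67 - 651) = -191 - 584 = -775)
k/(-901559) = -775/(-901559) = -775*(-1/901559) = 775/901559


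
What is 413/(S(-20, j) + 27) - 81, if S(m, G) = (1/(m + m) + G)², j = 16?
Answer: -5130343/64503 ≈ -79.536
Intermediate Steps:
S(m, G) = (G + 1/(2*m))² (S(m, G) = (1/(2*m) + G)² = (G + 1/(2*m))²)
413/(S(-20, j) + 27) - 81 = 413/((¼)*(1 + 2*16*(-20))²/(-20)² + 27) - 81 = 413/((¼)*(1/400)*(1 - 640)² + 27) - 81 = 413/((¼)*(1/400)*(-639)² + 27) - 81 = 413/((¼)*(1/400)*408321 + 27) - 81 = 413/(408321/1600 + 27) - 81 = 413/(451521/1600) - 81 = 413*(1600/451521) - 81 = 94400/64503 - 81 = -5130343/64503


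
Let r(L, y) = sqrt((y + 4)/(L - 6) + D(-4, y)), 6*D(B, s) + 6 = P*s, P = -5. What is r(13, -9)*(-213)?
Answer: -1917*sqrt(14)/14 ≈ -512.34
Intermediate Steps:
D(B, s) = -1 - 5*s/6 (D(B, s) = -1 + (-5*s)/6 = -1 - 5*s/6)
r(L, y) = sqrt(-1 - 5*y/6 + (4 + y)/(-6 + L)) (r(L, y) = sqrt((y + 4)/(L - 6) + (-1 - 5*y/6)) = sqrt((4 + y)/(-6 + L) + (-1 - 5*y/6)) = sqrt(-1 - 5*y/6 + (4 + y)/(-6 + L)))
r(13, -9)*(-213) = (sqrt(6)*sqrt((24 + 6*(-9) - (-6 + 13)*(6 + 5*(-9)))/(-6 + 13))/6)*(-213) = (sqrt(6)*sqrt((24 - 54 - 1*7*(6 - 45))/7)/6)*(-213) = (sqrt(6)*sqrt((24 - 54 - 1*7*(-39))/7)/6)*(-213) = (sqrt(6)*sqrt((24 - 54 + 273)/7)/6)*(-213) = (sqrt(6)*sqrt((1/7)*243)/6)*(-213) = (sqrt(6)*sqrt(243/7)/6)*(-213) = (sqrt(6)*(9*sqrt(21)/7)/6)*(-213) = (9*sqrt(14)/14)*(-213) = -1917*sqrt(14)/14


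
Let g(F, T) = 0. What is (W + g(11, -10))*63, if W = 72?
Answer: 4536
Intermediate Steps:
(W + g(11, -10))*63 = (72 + 0)*63 = 72*63 = 4536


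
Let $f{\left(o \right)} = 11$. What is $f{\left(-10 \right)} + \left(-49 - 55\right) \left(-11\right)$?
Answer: $1155$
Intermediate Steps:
$f{\left(-10 \right)} + \left(-49 - 55\right) \left(-11\right) = 11 + \left(-49 - 55\right) \left(-11\right) = 11 - -1144 = 11 + 1144 = 1155$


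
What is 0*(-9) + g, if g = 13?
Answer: 13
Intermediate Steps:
0*(-9) + g = 0*(-9) + 13 = 0 + 13 = 13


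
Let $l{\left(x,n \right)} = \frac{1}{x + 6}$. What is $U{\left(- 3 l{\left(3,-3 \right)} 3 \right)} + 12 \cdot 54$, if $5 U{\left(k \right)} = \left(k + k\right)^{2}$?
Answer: $\frac{3244}{5} \approx 648.8$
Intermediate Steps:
$l{\left(x,n \right)} = \frac{1}{6 + x}$
$U{\left(k \right)} = \frac{4 k^{2}}{5}$ ($U{\left(k \right)} = \frac{\left(k + k\right)^{2}}{5} = \frac{\left(2 k\right)^{2}}{5} = \frac{4 k^{2}}{5}$)
$U{\left(- 3 l{\left(3,-3 \right)} 3 \right)} + 12 \cdot 54 = \frac{4 \left(- \frac{3}{6 + 3} \cdot 3\right)^{2}}{5} + 12 \cdot 54 = \frac{4 \left(- \frac{3}{9} \cdot 3\right)^{2}}{5} + 648 = \frac{4 \left(\left(-3\right) \frac{1}{9} \cdot 3\right)^{2}}{5} + 648 = \frac{4 \left(\left(- \frac{1}{3}\right) 3\right)^{2}}{5} + 648 = \frac{4 \left(-1\right)^{2}}{5} + 648 = \frac{4}{5} \cdot 1 + 648 = \frac{4}{5} + 648 = \frac{3244}{5}$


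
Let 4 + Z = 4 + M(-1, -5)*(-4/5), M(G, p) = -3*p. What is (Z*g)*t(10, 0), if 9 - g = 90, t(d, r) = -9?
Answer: -8748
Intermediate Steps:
g = -81 (g = 9 - 1*90 = 9 - 90 = -81)
Z = -12 (Z = -4 + (4 + (-3*(-5))*(-4/5)) = -4 + (4 + 15*(-4*⅕)) = -4 + (4 + 15*(-⅘)) = -4 + (4 - 12) = -4 - 8 = -12)
(Z*g)*t(10, 0) = -12*(-81)*(-9) = 972*(-9) = -8748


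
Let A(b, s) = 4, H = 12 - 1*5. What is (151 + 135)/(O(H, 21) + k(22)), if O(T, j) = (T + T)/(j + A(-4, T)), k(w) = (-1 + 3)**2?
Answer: 3575/57 ≈ 62.719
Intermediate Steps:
H = 7 (H = 12 - 5 = 7)
k(w) = 4 (k(w) = 2**2 = 4)
O(T, j) = 2*T/(4 + j) (O(T, j) = (T + T)/(j + 4) = (2*T)/(4 + j) = 2*T/(4 + j))
(151 + 135)/(O(H, 21) + k(22)) = (151 + 135)/(2*7/(4 + 21) + 4) = 286/(2*7/25 + 4) = 286/(2*7*(1/25) + 4) = 286/(14/25 + 4) = 286/(114/25) = 286*(25/114) = 3575/57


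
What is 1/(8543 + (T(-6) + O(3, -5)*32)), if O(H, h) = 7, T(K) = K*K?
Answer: 1/8803 ≈ 0.00011360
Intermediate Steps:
T(K) = K²
1/(8543 + (T(-6) + O(3, -5)*32)) = 1/(8543 + ((-6)² + 7*32)) = 1/(8543 + (36 + 224)) = 1/(8543 + 260) = 1/8803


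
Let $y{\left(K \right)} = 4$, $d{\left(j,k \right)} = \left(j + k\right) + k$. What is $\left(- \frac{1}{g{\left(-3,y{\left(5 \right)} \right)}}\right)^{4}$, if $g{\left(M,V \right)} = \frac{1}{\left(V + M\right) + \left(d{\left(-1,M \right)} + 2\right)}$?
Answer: $256$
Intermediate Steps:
$d{\left(j,k \right)} = j + 2 k$
$g{\left(M,V \right)} = \frac{1}{1 + V + 3 M}$ ($g{\left(M,V \right)} = \frac{1}{\left(V + M\right) + \left(\left(-1 + 2 M\right) + 2\right)} = \frac{1}{\left(M + V\right) + \left(1 + 2 M\right)} = \frac{1}{1 + V + 3 M}$)
$\left(- \frac{1}{g{\left(-3,y{\left(5 \right)} \right)}}\right)^{4} = \left(- \frac{1}{\frac{1}{1 + 4 + 3 \left(-3\right)}}\right)^{4} = \left(- \frac{1}{\frac{1}{1 + 4 - 9}}\right)^{4} = \left(- \frac{1}{\frac{1}{-4}}\right)^{4} = \left(- \frac{1}{- \frac{1}{4}}\right)^{4} = \left(\left(-1\right) \left(-4\right)\right)^{4} = 4^{4} = 256$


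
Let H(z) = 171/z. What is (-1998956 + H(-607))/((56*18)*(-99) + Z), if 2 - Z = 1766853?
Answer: 1213366463/1133052301 ≈ 1.0709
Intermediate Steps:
Z = -1766851 (Z = 2 - 1*1766853 = 2 - 1766853 = -1766851)
(-1998956 + H(-607))/((56*18)*(-99) + Z) = (-1998956 + 171/(-607))/((56*18)*(-99) - 1766851) = (-1998956 + 171*(-1/607))/(1008*(-99) - 1766851) = (-1998956 - 171/607)/(-99792 - 1766851) = -1213366463/607/(-1866643) = -1213366463/607*(-1/1866643) = 1213366463/1133052301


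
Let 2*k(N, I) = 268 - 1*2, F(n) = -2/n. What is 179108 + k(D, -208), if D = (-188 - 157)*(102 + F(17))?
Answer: 179241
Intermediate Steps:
D = -597540/17 (D = (-188 - 157)*(102 - 2/17) = -345*(102 - 2*1/17) = -345*(102 - 2/17) = -345*1732/17 = -597540/17 ≈ -35149.)
k(N, I) = 133 (k(N, I) = (268 - 1*2)/2 = (268 - 2)/2 = (½)*266 = 133)
179108 + k(D, -208) = 179108 + 133 = 179241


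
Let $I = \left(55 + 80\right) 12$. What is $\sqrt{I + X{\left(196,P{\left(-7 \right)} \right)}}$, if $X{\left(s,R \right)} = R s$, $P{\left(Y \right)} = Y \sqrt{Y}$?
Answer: $2 \sqrt{405 - 343 i \sqrt{7}} \approx 52.892 - 34.315 i$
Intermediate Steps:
$P{\left(Y \right)} = Y^{\frac{3}{2}}$
$I = 1620$ ($I = 135 \cdot 12 = 1620$)
$\sqrt{I + X{\left(196,P{\left(-7 \right)} \right)}} = \sqrt{1620 + \left(-7\right)^{\frac{3}{2}} \cdot 196} = \sqrt{1620 + - 7 i \sqrt{7} \cdot 196} = \sqrt{1620 - 1372 i \sqrt{7}}$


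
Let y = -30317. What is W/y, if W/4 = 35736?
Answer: -142944/30317 ≈ -4.7150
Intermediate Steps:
W = 142944 (W = 4*35736 = 142944)
W/y = 142944/(-30317) = 142944*(-1/30317) = -142944/30317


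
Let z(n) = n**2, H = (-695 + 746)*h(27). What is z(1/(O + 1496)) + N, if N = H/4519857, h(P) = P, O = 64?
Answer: 1118529019/3666507998400 ≈ 0.00030507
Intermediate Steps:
H = 1377 (H = (-695 + 746)*27 = 51*27 = 1377)
N = 459/1506619 (N = 1377/4519857 = 1377*(1/4519857) = 459/1506619 ≈ 0.00030466)
z(1/(O + 1496)) + N = (1/(64 + 1496))**2 + 459/1506619 = (1/1560)**2 + 459/1506619 = 1/2433600 + 459/1506619 = 1118529019/3666507998400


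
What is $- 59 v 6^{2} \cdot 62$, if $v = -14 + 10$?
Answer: $526752$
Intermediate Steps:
$v = -4$
$- 59 v 6^{2} \cdot 62 = - 59 \left(- 4 \cdot 6^{2}\right) 62 = - 59 \left(\left(-4\right) 36\right) 62 = \left(-59\right) \left(-144\right) 62 = 8496 \cdot 62 = 526752$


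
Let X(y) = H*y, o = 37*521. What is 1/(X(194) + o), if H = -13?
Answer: 1/16755 ≈ 5.9684e-5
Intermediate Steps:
o = 19277
X(y) = -13*y
1/(X(194) + o) = 1/(-13*194 + 19277) = 1/(-2522 + 19277) = 1/16755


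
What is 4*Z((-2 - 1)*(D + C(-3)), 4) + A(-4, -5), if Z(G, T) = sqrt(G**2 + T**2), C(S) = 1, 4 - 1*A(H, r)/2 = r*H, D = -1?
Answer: -16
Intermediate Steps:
A(H, r) = 8 - 2*H*r (A(H, r) = 8 - 2*r*H = 8 - 2*H*r)
4*Z((-2 - 1)*(D + C(-3)), 4) + A(-4, -5) = 4*sqrt(((-2 - 1)*(-1 + 1))**2 + 4**2) + (8 - 2*(-4)*(-5)) = 4*sqrt((-3*0)**2 + 16) + (8 - 40) = 4*sqrt(0**2 + 16) - 32 = 4*sqrt(0 + 16) - 32 = 4*sqrt(16) - 32 = 4*4 - 32 = 16 - 32 = -16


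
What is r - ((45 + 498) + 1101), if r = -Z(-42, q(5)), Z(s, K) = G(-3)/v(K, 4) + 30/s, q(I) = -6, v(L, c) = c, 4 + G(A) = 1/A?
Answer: -137945/84 ≈ -1642.2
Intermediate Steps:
G(A) = -4 + 1/A
Z(s, K) = -13/12 + 30/s (Z(s, K) = (-4 + 1/(-3))/4 + 30/s = (-4 - 1/3)*(1/4) + 30/s = -13/3*1/4 + 30/s = -13/12 + 30/s)
r = 151/84 (r = -(-13/12 + 30/(-42)) = -(-13/12 + 30*(-1/42)) = -(-13/12 - 5/7) = -1*(-151/84) = 151/84 ≈ 1.7976)
r - ((45 + 498) + 1101) = 151/84 - ((45 + 498) + 1101) = 151/84 - (543 + 1101) = 151/84 - 1*1644 = 151/84 - 1644 = -137945/84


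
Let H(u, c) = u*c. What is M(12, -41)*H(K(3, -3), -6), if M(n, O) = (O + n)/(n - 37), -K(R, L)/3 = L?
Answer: -1566/25 ≈ -62.640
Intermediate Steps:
K(R, L) = -3*L
H(u, c) = c*u
M(n, O) = (O + n)/(-37 + n)
M(12, -41)*H(K(3, -3), -6) = ((-41 + 12)/(-37 + 12))*(-(-18)*(-3)) = (-29/(-25))*(-6*9) = -1/25*(-29)*(-54) = (29/25)*(-54) = -1566/25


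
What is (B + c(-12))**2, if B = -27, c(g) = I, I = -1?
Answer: 784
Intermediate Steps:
c(g) = -1
(B + c(-12))**2 = (-27 - 1)**2 = (-28)**2 = 784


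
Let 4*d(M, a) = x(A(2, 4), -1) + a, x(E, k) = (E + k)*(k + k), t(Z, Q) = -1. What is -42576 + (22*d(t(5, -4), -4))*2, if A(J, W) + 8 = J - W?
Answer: -42378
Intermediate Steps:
A(J, W) = -8 + J - W (A(J, W) = -8 + (J - W) = -8 + J - W)
x(E, k) = 2*k*(E + k) (x(E, k) = (E + k)*(2*k) = 2*k*(E + k))
d(M, a) = 11/2 + a/4 (d(M, a) = (2*(-1)*((-8 + 2 - 1*4) - 1) + a)/4 = (2*(-1)*((-8 + 2 - 4) - 1) + a)/4 = (2*(-1)*(-10 - 1) + a)/4 = (2*(-1)*(-11) + a)/4 = (22 + a)/4 = 11/2 + a/4)
-42576 + (22*d(t(5, -4), -4))*2 = -42576 + (22*(11/2 + (1/4)*(-4)))*2 = -42576 + (22*(11/2 - 1))*2 = -42576 + (22*(9/2))*2 = -42576 + 99*2 = -42576 + 198 = -42378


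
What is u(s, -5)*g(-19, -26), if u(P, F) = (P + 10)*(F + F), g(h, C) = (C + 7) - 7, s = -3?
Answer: 1820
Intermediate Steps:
g(h, C) = C (g(h, C) = (7 + C) - 7 = C)
u(P, F) = 2*F*(10 + P) (u(P, F) = (10 + P)*(2*F) = 2*F*(10 + P))
u(s, -5)*g(-19, -26) = (2*(-5)*(10 - 3))*(-26) = (2*(-5)*7)*(-26) = -70*(-26) = 1820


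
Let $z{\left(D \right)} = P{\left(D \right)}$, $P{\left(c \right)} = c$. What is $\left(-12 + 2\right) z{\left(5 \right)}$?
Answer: $-50$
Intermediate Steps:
$z{\left(D \right)} = D$
$\left(-12 + 2\right) z{\left(5 \right)} = \left(-12 + 2\right) 5 = \left(-10\right) 5 = -50$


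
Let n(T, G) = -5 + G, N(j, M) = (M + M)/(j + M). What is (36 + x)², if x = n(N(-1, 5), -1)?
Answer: 900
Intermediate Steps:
N(j, M) = 2*M/(M + j) (N(j, M) = (2*M)/(M + j) = 2*M/(M + j))
x = -6 (x = -5 - 1 = -6)
(36 + x)² = (36 - 6)² = 30² = 900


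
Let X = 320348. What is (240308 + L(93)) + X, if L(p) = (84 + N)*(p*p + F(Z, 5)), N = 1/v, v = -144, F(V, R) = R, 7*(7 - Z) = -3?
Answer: 92702297/72 ≈ 1.2875e+6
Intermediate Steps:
Z = 52/7 (Z = 7 - ⅐*(-3) = 7 + 3/7 = 52/7 ≈ 7.4286)
N = -1/144 (N = 1/(-144) = -1/144 ≈ -0.0069444)
L(p) = 60475/144 + 12095*p²/144 (L(p) = (84 - 1/144)*(p*p + 5) = 12095*(p² + 5)/144 = 12095*(5 + p²)/144 = 60475/144 + 12095*p²/144)
(240308 + L(93)) + X = (240308 + (60475/144 + (12095/144)*93²)) + 320348 = (240308 + (60475/144 + (12095/144)*8649)) + 320348 = (240308 + (60475/144 + 11623295/16)) + 320348 = (240308 + 52335065/72) + 320348 = 69637241/72 + 320348 = 92702297/72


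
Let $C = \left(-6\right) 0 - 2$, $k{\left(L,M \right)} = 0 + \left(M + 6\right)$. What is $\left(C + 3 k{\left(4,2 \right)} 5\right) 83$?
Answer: $9794$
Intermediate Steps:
$k{\left(L,M \right)} = 6 + M$ ($k{\left(L,M \right)} = 0 + \left(6 + M\right) = 6 + M$)
$C = -2$ ($C = 0 - 2 = -2$)
$\left(C + 3 k{\left(4,2 \right)} 5\right) 83 = \left(-2 + 3 \left(6 + 2\right) 5\right) 83 = \left(-2 + 3 \cdot 8 \cdot 5\right) 83 = \left(-2 + 24 \cdot 5\right) 83 = \left(-2 + 120\right) 83 = 118 \cdot 83 = 9794$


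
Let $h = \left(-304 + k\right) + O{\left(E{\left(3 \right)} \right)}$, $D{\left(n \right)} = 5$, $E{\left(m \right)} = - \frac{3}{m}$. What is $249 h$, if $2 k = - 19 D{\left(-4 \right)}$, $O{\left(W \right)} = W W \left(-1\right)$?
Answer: $- \frac{175545}{2} \approx -87773.0$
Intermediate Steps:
$O{\left(W \right)} = - W^{2}$ ($O{\left(W \right)} = W^{2} \left(-1\right) = - W^{2}$)
$k = - \frac{95}{2}$ ($k = \frac{\left(-19\right) 5}{2} = \frac{1}{2} \left(-95\right) = - \frac{95}{2} \approx -47.5$)
$h = - \frac{705}{2}$ ($h = \left(-304 - \frac{95}{2}\right) - \left(- \frac{3}{3}\right)^{2} = - \frac{703}{2} - \left(\left(-3\right) \frac{1}{3}\right)^{2} = - \frac{703}{2} - \left(-1\right)^{2} = - \frac{703}{2} - 1 = - \frac{705}{2} \approx -352.5$)
$249 h = 249 \left(- \frac{705}{2}\right) = - \frac{175545}{2}$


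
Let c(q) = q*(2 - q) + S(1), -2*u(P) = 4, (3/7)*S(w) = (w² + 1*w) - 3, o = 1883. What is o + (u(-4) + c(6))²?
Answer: 24172/9 ≈ 2685.8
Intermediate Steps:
S(w) = -7 + 7*w/3 + 7*w²/3 (S(w) = 7*((w² + 1*w) - 3)/3 = 7*((w² + w) - 3)/3 = 7*((w + w²) - 3)/3 = 7*(-3 + w + w²)/3 = -7 + 7*w/3 + 7*w²/3)
u(P) = -2 (u(P) = -½*4 = -2)
c(q) = -7/3 + q*(2 - q) (c(q) = q*(2 - q) + (-7 + (7/3)*1 + (7/3)*1²) = q*(2 - q) + (-7 + 7/3 + (7/3)*1) = q*(2 - q) + (-7 + 7/3 + 7/3) = q*(2 - q) - 7/3 = -7/3 + q*(2 - q))
o + (u(-4) + c(6))² = 1883 + (-2 + (-7/3 - 1*6² + 2*6))² = 1883 + (-2 + (-7/3 - 1*36 + 12))² = 1883 + (-2 + (-7/3 - 36 + 12))² = 1883 + (-2 - 79/3)² = 1883 + (-85/3)² = 1883 + 7225/9 = 24172/9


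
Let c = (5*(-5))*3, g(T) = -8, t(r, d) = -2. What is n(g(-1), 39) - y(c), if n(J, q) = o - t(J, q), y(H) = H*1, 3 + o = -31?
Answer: 43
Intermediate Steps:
o = -34 (o = -3 - 31 = -34)
c = -75 (c = -25*3 = -75)
y(H) = H
n(J, q) = -32 (n(J, q) = -34 - 1*(-2) = -34 + 2 = -32)
n(g(-1), 39) - y(c) = -32 - 1*(-75) = -32 + 75 = 43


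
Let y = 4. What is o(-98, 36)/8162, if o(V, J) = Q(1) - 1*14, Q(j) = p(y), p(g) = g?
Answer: -5/4081 ≈ -0.0012252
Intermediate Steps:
Q(j) = 4
o(V, J) = -10 (o(V, J) = 4 - 1*14 = 4 - 14 = -10)
o(-98, 36)/8162 = -10/8162 = -10*1/8162 = -5/4081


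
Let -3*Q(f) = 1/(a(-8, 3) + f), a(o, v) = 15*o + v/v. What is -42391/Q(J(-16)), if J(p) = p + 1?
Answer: -17041182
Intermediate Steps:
J(p) = 1 + p
a(o, v) = 1 + 15*o (a(o, v) = 15*o + 1 = 1 + 15*o)
Q(f) = -1/(3*(-119 + f)) (Q(f) = -1/(3*((1 + 15*(-8)) + f)) = -1/(3*((1 - 120) + f)) = -1/(3*(-119 + f)))
-42391/Q(J(-16)) = -(15133587 - 127173*(1 - 16)) = -42391/((-1/(-357 + 3*(-15)))) = -42391/((-1/(-357 - 45))) = -42391/((-1/(-402))) = -42391/((-1*(-1/402))) = -42391/1/402 = -42391*402 = -17041182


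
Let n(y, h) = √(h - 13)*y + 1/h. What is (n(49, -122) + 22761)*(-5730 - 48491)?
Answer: -150563095861/122 - 7970487*I*√15 ≈ -1.2341e+9 - 3.087e+7*I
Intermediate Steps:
n(y, h) = 1/h + y*√(-13 + h) (n(y, h) = √(-13 + h)*y + 1/h = y*√(-13 + h) + 1/h = 1/h + y*√(-13 + h))
(n(49, -122) + 22761)*(-5730 - 48491) = ((1/(-122) + 49*√(-13 - 122)) + 22761)*(-5730 - 48491) = ((-1/122 + 49*√(-135)) + 22761)*(-54221) = ((-1/122 + 49*(3*I*√15)) + 22761)*(-54221) = ((-1/122 + 147*I*√15) + 22761)*(-54221) = (2776841/122 + 147*I*√15)*(-54221) = -150563095861/122 - 7970487*I*√15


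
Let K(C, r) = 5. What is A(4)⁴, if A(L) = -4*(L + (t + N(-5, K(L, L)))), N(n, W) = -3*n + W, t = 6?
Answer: 207360000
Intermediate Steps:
N(n, W) = W - 3*n
A(L) = -104 - 4*L (A(L) = -4*(L + (6 + (5 - 3*(-5)))) = -4*(L + (6 + (5 + 15))) = -4*(L + (6 + 20)) = -4*(L + 26) = -4*(26 + L) = -104 - 4*L)
A(4)⁴ = (-104 - 4*4)⁴ = (-104 - 16)⁴ = (-120)⁴ = 207360000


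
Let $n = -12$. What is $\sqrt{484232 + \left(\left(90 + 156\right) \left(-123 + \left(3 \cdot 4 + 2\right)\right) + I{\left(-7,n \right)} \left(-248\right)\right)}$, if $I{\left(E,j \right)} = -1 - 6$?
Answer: $\sqrt{459154} \approx 677.61$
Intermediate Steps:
$I{\left(E,j \right)} = -7$
$\sqrt{484232 + \left(\left(90 + 156\right) \left(-123 + \left(3 \cdot 4 + 2\right)\right) + I{\left(-7,n \right)} \left(-248\right)\right)} = \sqrt{484232 + \left(\left(90 + 156\right) \left(-123 + \left(3 \cdot 4 + 2\right)\right) - -1736\right)} = \sqrt{484232 + \left(246 \left(-123 + \left(12 + 2\right)\right) + 1736\right)} = \sqrt{484232 + \left(246 \left(-123 + 14\right) + 1736\right)} = \sqrt{484232 + \left(246 \left(-109\right) + 1736\right)} = \sqrt{484232 + \left(-26814 + 1736\right)} = \sqrt{484232 - 25078} = \sqrt{459154}$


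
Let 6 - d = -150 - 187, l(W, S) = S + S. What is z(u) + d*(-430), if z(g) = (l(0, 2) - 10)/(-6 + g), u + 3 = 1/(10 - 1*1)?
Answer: -5899573/40 ≈ -1.4749e+5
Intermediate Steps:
l(W, S) = 2*S
u = -26/9 (u = -3 + 1/(10 - 1*1) = -3 + 1/(10 - 1) = -3 + 1/9 = -3 + ⅑ = -26/9 ≈ -2.8889)
z(g) = -6/(-6 + g) (z(g) = (2*2 - 10)/(-6 + g) = (4 - 10)/(-6 + g) = -6/(-6 + g))
d = 343 (d = 6 - (-150 - 187) = 6 - 1*(-337) = 6 + 337 = 343)
z(u) + d*(-430) = -6/(-6 - 26/9) + 343*(-430) = -6/(-80/9) - 147490 = -6*(-9/80) - 147490 = 27/40 - 147490 = -5899573/40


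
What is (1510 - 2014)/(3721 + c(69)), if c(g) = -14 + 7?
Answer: -84/619 ≈ -0.13570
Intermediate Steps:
c(g) = -7
(1510 - 2014)/(3721 + c(69)) = (1510 - 2014)/(3721 - 7) = -504/3714 = -504*1/3714 = -84/619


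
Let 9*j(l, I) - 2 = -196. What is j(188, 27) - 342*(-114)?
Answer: 350698/9 ≈ 38966.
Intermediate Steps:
j(l, I) = -194/9 (j(l, I) = 2/9 + (⅑)*(-196) = 2/9 - 196/9 = -194/9)
j(188, 27) - 342*(-114) = -194/9 - 342*(-114) = -194/9 - 1*(-38988) = -194/9 + 38988 = 350698/9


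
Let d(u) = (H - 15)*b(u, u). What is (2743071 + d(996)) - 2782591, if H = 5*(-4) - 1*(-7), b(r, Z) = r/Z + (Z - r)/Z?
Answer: -39548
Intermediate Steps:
b(r, Z) = r/Z + (Z - r)/Z
H = -13 (H = -20 + 7 = -13)
d(u) = -28 (d(u) = (-13 - 15)*1 = -28*1 = -28)
(2743071 + d(996)) - 2782591 = (2743071 - 28) - 2782591 = 2743043 - 2782591 = -39548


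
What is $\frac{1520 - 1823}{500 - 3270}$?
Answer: $\frac{303}{2770} \approx 0.10939$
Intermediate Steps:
$\frac{1520 - 1823}{500 - 3270} = - \frac{303}{-2770} = \left(-303\right) \left(- \frac{1}{2770}\right) = \frac{303}{2770}$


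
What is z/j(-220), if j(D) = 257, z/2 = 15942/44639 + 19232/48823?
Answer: 12738004/2179409897 ≈ 0.0058447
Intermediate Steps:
z = 3273667028/2179409897 (z = 2*(15942/44639 + 19232/48823) = 2*(1636833514/2179409897) = 3273667028/2179409897 ≈ 1.5021)
z/j(-220) = (3273667028/2179409897)/257 = (3273667028/2179409897)*(1/257) = 12738004/2179409897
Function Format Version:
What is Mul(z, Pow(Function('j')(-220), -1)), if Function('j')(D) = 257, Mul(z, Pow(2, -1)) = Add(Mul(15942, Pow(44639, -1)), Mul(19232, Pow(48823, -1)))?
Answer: Rational(12738004, 2179409897) ≈ 0.0058447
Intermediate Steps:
z = Rational(3273667028, 2179409897) (z = Mul(2, Add(Mul(15942, Pow(44639, -1)), Mul(19232, Pow(48823, -1)))) = Mul(2, Add(Mul(15942, Rational(1, 44639)), Mul(19232, Rational(1, 48823)))) = Mul(2, Add(Rational(15942, 44639), Rational(19232, 48823))) = Mul(2, Rational(1636833514, 2179409897)) = Rational(3273667028, 2179409897) ≈ 1.5021)
Mul(z, Pow(Function('j')(-220), -1)) = Mul(Rational(3273667028, 2179409897), Pow(257, -1)) = Mul(Rational(3273667028, 2179409897), Rational(1, 257)) = Rational(12738004, 2179409897)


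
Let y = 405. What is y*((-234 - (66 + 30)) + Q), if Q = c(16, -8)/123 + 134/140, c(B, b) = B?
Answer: -76462353/574 ≈ -1.3321e+5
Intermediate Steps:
Q = 9361/8610 (Q = 16/123 + 134/140 = 16*(1/123) + 134*(1/140) = 16/123 + 67/70 = 9361/8610 ≈ 1.0872)
y*((-234 - (66 + 30)) + Q) = 405*((-234 - (66 + 30)) + 9361/8610) = 405*((-234 - 1*96) + 9361/8610) = 405*((-234 - 96) + 9361/8610) = 405*(-330 + 9361/8610) = 405*(-2831939/8610) = -76462353/574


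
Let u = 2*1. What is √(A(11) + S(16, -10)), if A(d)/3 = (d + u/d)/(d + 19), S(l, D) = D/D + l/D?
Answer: √6270/110 ≈ 0.71985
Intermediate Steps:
u = 2
S(l, D) = 1 + l/D
A(d) = 3*(d + 2/d)/(19 + d) (A(d) = 3*((d + 2/d)/(d + 19)) = 3*((d + 2/d)/(19 + d)) = 3*(d + 2/d)/(19 + d))
√(A(11) + S(16, -10)) = √(3*(2 + 11²)/(11*(19 + 11)) + (-10 + 16)/(-10)) = √(3*(1/11)*(2 + 121)/30 - ⅒*6) = √(3*(1/11)*(1/30)*123 - ⅗) = √(123/110 - ⅗) = √(57/110) = √6270/110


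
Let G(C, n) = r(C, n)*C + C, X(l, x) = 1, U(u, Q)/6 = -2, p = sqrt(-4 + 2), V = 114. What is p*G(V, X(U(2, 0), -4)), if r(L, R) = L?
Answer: 13110*I*sqrt(2) ≈ 18540.0*I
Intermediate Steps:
p = I*sqrt(2) (p = sqrt(-2) = I*sqrt(2) ≈ 1.4142*I)
U(u, Q) = -12 (U(u, Q) = 6*(-2) = -12)
G(C, n) = C + C**2 (G(C, n) = C*C + C = C**2 + C = C + C**2)
p*G(V, X(U(2, 0), -4)) = (I*sqrt(2))*(114*(1 + 114)) = (I*sqrt(2))*(114*115) = (I*sqrt(2))*13110 = 13110*I*sqrt(2)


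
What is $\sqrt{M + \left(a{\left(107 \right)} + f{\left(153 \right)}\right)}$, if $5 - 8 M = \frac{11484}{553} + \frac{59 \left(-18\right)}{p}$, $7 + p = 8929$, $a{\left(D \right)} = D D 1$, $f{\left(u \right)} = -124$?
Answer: $\frac{\sqrt{7656590074252126}}{822311} \approx 106.41$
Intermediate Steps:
$a{\left(D \right)} = D^{2}$ ($a{\left(D \right)} = D^{2} \cdot 1 = D^{2}$)
$p = 8922$ ($p = -7 + 8929 = 8922$)
$M = - \frac{1608409}{822311}$ ($M = \frac{5}{8} - \frac{\frac{11484}{553} + \frac{59 \left(-18\right)}{8922}}{8} = \frac{5}{8} - \frac{11484 \cdot \frac{1}{553} - \frac{177}{1487}}{8} = \frac{5}{8} - \frac{\frac{11484}{553} - \frac{177}{1487}}{8} = \frac{5}{8} - \frac{16978827}{6578488} = - \frac{1608409}{822311} \approx -1.956$)
$\sqrt{M + \left(a{\left(107 \right)} + f{\left(153 \right)}\right)} = \sqrt{- \frac{1608409}{822311} - \left(124 - 107^{2}\right)} = \sqrt{- \frac{1608409}{822311} + \left(11449 - 124\right)} = \sqrt{- \frac{1608409}{822311} + 11325} = \sqrt{\frac{9311063666}{822311}} = \frac{\sqrt{7656590074252126}}{822311}$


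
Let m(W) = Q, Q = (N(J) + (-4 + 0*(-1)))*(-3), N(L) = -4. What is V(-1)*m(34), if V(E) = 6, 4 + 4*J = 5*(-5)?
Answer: 144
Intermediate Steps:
J = -29/4 (J = -1 + (5*(-5))/4 = -1 + (1/4)*(-25) = -1 - 25/4 = -29/4 ≈ -7.2500)
Q = 24 (Q = (-4 + (-4 + 0*(-1)))*(-3) = (-4 + (-4 + 0))*(-3) = (-4 - 4)*(-3) = -8*(-3) = 24)
m(W) = 24
V(-1)*m(34) = 6*24 = 144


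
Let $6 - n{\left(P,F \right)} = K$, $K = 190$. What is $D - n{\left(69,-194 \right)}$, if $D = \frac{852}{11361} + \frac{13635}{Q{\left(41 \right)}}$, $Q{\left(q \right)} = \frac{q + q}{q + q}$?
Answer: $\frac{52332837}{3787} \approx 13819.0$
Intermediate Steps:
$n{\left(P,F \right)} = -184$ ($n{\left(P,F \right)} = 6 - 190 = -184$)
$Q{\left(q \right)} = 1$ ($Q{\left(q \right)} = \frac{2 q}{2 q} = 2 q \frac{1}{2 q} = 1$)
$D = \frac{51636029}{3787}$ ($D = \frac{852}{11361} + \frac{13635}{1} = 852 \cdot \frac{1}{11361} + 13635 \cdot 1 = \frac{284}{3787} + 13635 = \frac{51636029}{3787} \approx 13635.0$)
$D - n{\left(69,-194 \right)} = \frac{51636029}{3787} - -184 = \frac{51636029}{3787} + 184 = \frac{52332837}{3787}$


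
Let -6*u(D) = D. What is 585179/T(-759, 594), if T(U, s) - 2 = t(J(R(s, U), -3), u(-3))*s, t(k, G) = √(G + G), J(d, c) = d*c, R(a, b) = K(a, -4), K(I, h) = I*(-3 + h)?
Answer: 585179/596 ≈ 981.84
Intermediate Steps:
R(a, b) = -7*a (R(a, b) = a*(-3 - 4) = a*(-7) = -7*a)
u(D) = -D/6
J(d, c) = c*d
t(k, G) = √2*√G (t(k, G) = √(2*G) = √2*√G)
T(U, s) = 2 + s (T(U, s) = 2 + (√2*√(-⅙*(-3)))*s = 2 + (√2*√(½))*s = 2 + (√2*(√2/2))*s = 2 + 1*s = 2 + s)
585179/T(-759, 594) = 585179/(2 + 594) = 585179/596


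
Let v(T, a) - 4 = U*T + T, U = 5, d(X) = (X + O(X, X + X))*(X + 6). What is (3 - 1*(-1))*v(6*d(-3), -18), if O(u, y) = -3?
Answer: -2576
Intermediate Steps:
d(X) = (-3 + X)*(6 + X) (d(X) = (X - 3)*(X + 6) = (-3 + X)*(6 + X))
v(T, a) = 4 + 6*T (v(T, a) = 4 + (5*T + T) = 4 + 6*T)
(3 - 1*(-1))*v(6*d(-3), -18) = (3 - 1*(-1))*(4 + 6*(6*(-18 + (-3)**2 + 3*(-3)))) = (3 + 1)*(4 + 6*(6*(-18 + 9 - 9))) = 4*(4 + 6*(6*(-18))) = 4*(4 + 6*(-108)) = 4*(4 - 648) = 4*(-644) = -2576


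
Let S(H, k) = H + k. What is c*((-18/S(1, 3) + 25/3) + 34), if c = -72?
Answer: -2724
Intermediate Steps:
c*((-18/S(1, 3) + 25/3) + 34) = -72*((-18/(1 + 3) + 25/3) + 34) = -72*((-18/4 + 25*(1/3)) + 34) = -72*((-18*1/4 + 25/3) + 34) = -72*((-9/2 + 25/3) + 34) = -72*(23/6 + 34) = -72*227/6 = -2724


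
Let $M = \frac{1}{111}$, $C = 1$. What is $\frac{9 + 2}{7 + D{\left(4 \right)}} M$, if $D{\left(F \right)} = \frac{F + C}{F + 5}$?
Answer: $\frac{33}{2516} \approx 0.013116$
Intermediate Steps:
$M = \frac{1}{111} \approx 0.009009$
$D{\left(F \right)} = \frac{1 + F}{5 + F}$ ($D{\left(F \right)} = \frac{F + 1}{F + 5} = \frac{1 + F}{5 + F}$)
$\frac{9 + 2}{7 + D{\left(4 \right)}} M = \frac{9 + 2}{7 + \frac{1 + 4}{5 + 4}} \cdot \frac{1}{111} = \frac{11}{7 + \frac{1}{9} \cdot 5} \cdot \frac{1}{111} = \frac{11}{7 + \frac{5}{9}} \cdot \frac{1}{111} = \frac{11}{\frac{68}{9}} \cdot \frac{1}{111} = 11 \cdot \frac{9}{68} \cdot \frac{1}{111} = \frac{99}{68} \cdot \frac{1}{111} = \frac{33}{2516}$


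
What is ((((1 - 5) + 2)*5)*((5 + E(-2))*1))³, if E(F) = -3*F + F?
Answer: -729000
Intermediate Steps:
E(F) = -2*F
((((1 - 5) + 2)*5)*((5 + E(-2))*1))³ = ((((1 - 5) + 2)*5)*((5 - 2*(-2))*1))³ = (((-4 + 2)*5)*((5 + 4)*1))³ = ((-2*5)*(9*1))³ = (-10*9)³ = (-90)³ = -729000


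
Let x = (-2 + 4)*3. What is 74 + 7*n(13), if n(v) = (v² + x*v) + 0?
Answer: 1803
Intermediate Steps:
x = 6 (x = 2*3 = 6)
n(v) = v² + 6*v (n(v) = (v² + 6*v) + 0 = v² + 6*v)
74 + 7*n(13) = 74 + 7*(13*(6 + 13)) = 74 + 7*(13*19) = 74 + 7*247 = 74 + 1729 = 1803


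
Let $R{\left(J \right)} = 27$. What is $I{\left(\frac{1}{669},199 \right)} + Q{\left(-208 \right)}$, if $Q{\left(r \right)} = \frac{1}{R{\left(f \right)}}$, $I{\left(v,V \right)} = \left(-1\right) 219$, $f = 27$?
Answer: $- \frac{5912}{27} \approx -218.96$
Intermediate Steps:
$I{\left(v,V \right)} = -219$
$Q{\left(r \right)} = \frac{1}{27}$
$I{\left(\frac{1}{669},199 \right)} + Q{\left(-208 \right)} = -219 + \frac{1}{27} = - \frac{5912}{27}$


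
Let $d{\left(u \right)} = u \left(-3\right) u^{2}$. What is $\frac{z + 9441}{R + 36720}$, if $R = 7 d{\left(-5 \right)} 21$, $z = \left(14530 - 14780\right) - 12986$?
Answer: $- \frac{253}{6123} \approx -0.04132$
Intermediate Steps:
$d{\left(u \right)} = - 3 u^{3}$ ($d{\left(u \right)} = - 3 u u^{2} = - 3 u^{3}$)
$z = -13236$ ($z = -250 - 12986 = -13236$)
$R = 55125$ ($R = 7 \left(- 3 \left(-5\right)^{3}\right) 21 = 7 \left(\left(-3\right) \left(-125\right)\right) 21 = 7 \cdot 375 \cdot 21 = 2625 \cdot 21 = 55125$)
$\frac{z + 9441}{R + 36720} = \frac{-13236 + 9441}{55125 + 36720} = - \frac{3795}{91845} = \left(-3795\right) \frac{1}{91845} = - \frac{253}{6123}$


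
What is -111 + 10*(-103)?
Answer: -1141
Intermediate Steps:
-111 + 10*(-103) = -111 - 1030 = -1141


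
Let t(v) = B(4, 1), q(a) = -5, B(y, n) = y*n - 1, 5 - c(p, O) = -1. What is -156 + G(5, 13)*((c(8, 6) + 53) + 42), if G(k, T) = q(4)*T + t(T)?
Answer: -6418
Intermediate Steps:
c(p, O) = 6 (c(p, O) = 5 - 1*(-1) = 5 + 1 = 6)
B(y, n) = -1 + n*y (B(y, n) = n*y - 1 = -1 + n*y)
t(v) = 3 (t(v) = -1 + 1*4 = -1 + 4 = 3)
G(k, T) = 3 - 5*T (G(k, T) = -5*T + 3 = 3 - 5*T)
-156 + G(5, 13)*((c(8, 6) + 53) + 42) = -156 + (3 - 5*13)*((6 + 53) + 42) = -156 + (3 - 65)*(59 + 42) = -156 - 62*101 = -156 - 6262 = -6418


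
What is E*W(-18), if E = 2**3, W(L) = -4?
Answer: -32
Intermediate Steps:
E = 8
E*W(-18) = 8*(-4) = -32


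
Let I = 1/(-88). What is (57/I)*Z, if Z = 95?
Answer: -476520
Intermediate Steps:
I = -1/88 ≈ -0.011364
(57/I)*Z = (57/(-1/88))*95 = -88*57*95 = -5016*95 = -476520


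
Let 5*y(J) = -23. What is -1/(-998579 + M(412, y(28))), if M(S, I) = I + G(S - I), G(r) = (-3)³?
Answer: 5/4993053 ≈ 1.0014e-6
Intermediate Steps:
y(J) = -23/5 (y(J) = (⅕)*(-23) = -23/5)
G(r) = -27
M(S, I) = -27 + I (M(S, I) = I - 27 = -27 + I)
-1/(-998579 + M(412, y(28))) = -1/(-998579 + (-27 - 23/5)) = -1/(-998579 - 158/5) = -1/(-4993053/5) = -1*(-5/4993053) = 5/4993053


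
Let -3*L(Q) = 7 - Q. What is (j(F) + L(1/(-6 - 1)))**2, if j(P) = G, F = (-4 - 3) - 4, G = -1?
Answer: 5041/441 ≈ 11.431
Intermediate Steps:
F = -11 (F = -7 - 4 = -11)
j(P) = -1
L(Q) = -7/3 + Q/3 (L(Q) = -(7 - Q)/3 = -7/3 + Q/3)
(j(F) + L(1/(-6 - 1)))**2 = (-1 + (-7/3 + 1/(3*(-6 - 1))))**2 = (-1 + (-7/3 + (1/3)/(-7)))**2 = (-1 + (-7/3 + (1/3)*(-1/7)))**2 = (-1 + (-7/3 - 1/21))**2 = (-1 - 50/21)**2 = (-71/21)**2 = 5041/441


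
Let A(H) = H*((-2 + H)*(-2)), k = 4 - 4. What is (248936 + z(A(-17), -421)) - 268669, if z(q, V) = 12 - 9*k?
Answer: -19721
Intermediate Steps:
k = 0
A(H) = H*(4 - 2*H)
z(q, V) = 12 (z(q, V) = 12 - 9*0 = 12 + 0 = 12)
(248936 + z(A(-17), -421)) - 268669 = (248936 + 12) - 268669 = 248948 - 268669 = -19721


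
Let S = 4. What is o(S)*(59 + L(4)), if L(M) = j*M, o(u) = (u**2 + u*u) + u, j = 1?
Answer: 2268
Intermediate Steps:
o(u) = u + 2*u**2 (o(u) = (u**2 + u**2) + u = 2*u**2 + u = u + 2*u**2)
L(M) = M (L(M) = 1*M = M)
o(S)*(59 + L(4)) = (4*(1 + 2*4))*(59 + 4) = (4*(1 + 8))*63 = (4*9)*63 = 36*63 = 2268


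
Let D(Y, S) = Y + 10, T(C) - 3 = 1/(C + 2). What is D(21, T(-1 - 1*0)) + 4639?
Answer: 4670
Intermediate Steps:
T(C) = 3 + 1/(2 + C) (T(C) = 3 + 1/(C + 2) = 3 + 1/(2 + C))
D(Y, S) = 10 + Y
D(21, T(-1 - 1*0)) + 4639 = (10 + 21) + 4639 = 31 + 4639 = 4670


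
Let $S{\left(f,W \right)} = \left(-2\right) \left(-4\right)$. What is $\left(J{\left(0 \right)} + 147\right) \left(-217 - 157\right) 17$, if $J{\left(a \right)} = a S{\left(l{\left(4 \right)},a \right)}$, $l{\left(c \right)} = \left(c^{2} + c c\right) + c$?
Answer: $-934626$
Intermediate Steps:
$l{\left(c \right)} = c + 2 c^{2}$ ($l{\left(c \right)} = \left(c^{2} + c^{2}\right) + c = 2 c^{2} + c = c + 2 c^{2}$)
$S{\left(f,W \right)} = 8$
$J{\left(a \right)} = 8 a$ ($J{\left(a \right)} = a 8 = 8 a$)
$\left(J{\left(0 \right)} + 147\right) \left(-217 - 157\right) 17 = \left(8 \cdot 0 + 147\right) \left(-217 - 157\right) 17 = \left(0 + 147\right) \left(-374\right) 17 = 147 \left(-374\right) 17 = \left(-54978\right) 17 = -934626$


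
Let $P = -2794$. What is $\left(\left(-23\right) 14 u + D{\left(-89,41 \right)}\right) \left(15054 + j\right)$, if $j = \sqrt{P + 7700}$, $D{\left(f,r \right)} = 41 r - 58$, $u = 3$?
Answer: $9890478 + 657 \sqrt{4906} \approx 9.9365 \cdot 10^{6}$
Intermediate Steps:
$D{\left(f,r \right)} = -58 + 41 r$
$j = \sqrt{4906}$ ($j = \sqrt{-2794 + 7700} = \sqrt{4906} \approx 70.043$)
$\left(\left(-23\right) 14 u + D{\left(-89,41 \right)}\right) \left(15054 + j\right) = \left(\left(-23\right) 14 \cdot 3 + \left(-58 + 41 \cdot 41\right)\right) \left(15054 + \sqrt{4906}\right) = \left(\left(-322\right) 3 + \left(-58 + 1681\right)\right) \left(15054 + \sqrt{4906}\right) = \left(-966 + 1623\right) \left(15054 + \sqrt{4906}\right) = 657 \left(15054 + \sqrt{4906}\right) = 9890478 + 657 \sqrt{4906}$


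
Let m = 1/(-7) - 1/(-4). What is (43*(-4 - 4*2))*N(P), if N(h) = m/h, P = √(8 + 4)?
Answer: -129*√3/14 ≈ -15.960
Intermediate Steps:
m = 3/28 (m = 1*(-⅐) - 1*(-¼) = -⅐ + ¼ = 3/28 ≈ 0.10714)
P = 2*√3 (P = √12 = 2*√3 ≈ 3.4641)
N(h) = 3/(28*h)
(43*(-4 - 4*2))*N(P) = (43*(-4 - 4*2))*(3/(28*((2*√3)))) = (43*(-4 - 8))*(3*(√3/6)/28) = (43*(-12))*(√3/56) = -129*√3/14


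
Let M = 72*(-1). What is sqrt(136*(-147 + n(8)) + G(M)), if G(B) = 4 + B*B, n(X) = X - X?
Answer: 2*I*sqrt(3701) ≈ 121.67*I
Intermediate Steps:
n(X) = 0
M = -72
G(B) = 4 + B**2
sqrt(136*(-147 + n(8)) + G(M)) = sqrt(136*(-147 + 0) + (4 + (-72)**2)) = sqrt(136*(-147) + (4 + 5184)) = sqrt(-19992 + 5188) = sqrt(-14804) = 2*I*sqrt(3701)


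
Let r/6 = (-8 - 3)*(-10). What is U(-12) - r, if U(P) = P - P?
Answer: -660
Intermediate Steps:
U(P) = 0
r = 660 (r = 6*((-8 - 3)*(-10)) = 6*(-11*(-10)) = 6*110 = 660)
U(-12) - r = 0 - 1*660 = 0 - 660 = -660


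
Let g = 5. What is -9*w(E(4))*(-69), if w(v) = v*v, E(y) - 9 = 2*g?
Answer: 224181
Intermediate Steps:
E(y) = 19 (E(y) = 9 + 2*5 = 9 + 10 = 19)
w(v) = v²
-9*w(E(4))*(-69) = -9*19²*(-69) = -9*361*(-69) = -3249*(-69) = 224181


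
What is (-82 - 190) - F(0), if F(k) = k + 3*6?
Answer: -290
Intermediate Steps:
F(k) = 18 + k (F(k) = k + 18 = 18 + k)
(-82 - 190) - F(0) = (-82 - 190) - (18 + 0) = -272 - 1*18 = -272 - 18 = -290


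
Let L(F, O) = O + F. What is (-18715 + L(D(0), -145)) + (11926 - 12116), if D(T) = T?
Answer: -19050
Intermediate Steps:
L(F, O) = F + O
(-18715 + L(D(0), -145)) + (11926 - 12116) = (-18715 + (0 - 145)) + (11926 - 12116) = (-18715 - 145) - 190 = -18860 - 190 = -19050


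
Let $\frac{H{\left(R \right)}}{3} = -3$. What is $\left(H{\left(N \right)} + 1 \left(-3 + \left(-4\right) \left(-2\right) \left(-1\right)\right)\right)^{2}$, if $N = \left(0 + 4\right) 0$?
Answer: $400$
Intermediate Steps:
$N = 0$ ($N = 4 \cdot 0 = 0$)
$H{\left(R \right)} = -9$ ($H{\left(R \right)} = 3 \left(-3\right) = -9$)
$\left(H{\left(N \right)} + 1 \left(-3 + \left(-4\right) \left(-2\right) \left(-1\right)\right)\right)^{2} = \left(-9 + 1 \left(-3 + \left(-4\right) \left(-2\right) \left(-1\right)\right)\right)^{2} = \left(-9 + 1 \left(-3 + 8 \left(-1\right)\right)\right)^{2} = \left(-9 + 1 \left(-3 - 8\right)\right)^{2} = \left(-9 + 1 \left(-11\right)\right)^{2} = \left(-9 - 11\right)^{2} = \left(-20\right)^{2} = 400$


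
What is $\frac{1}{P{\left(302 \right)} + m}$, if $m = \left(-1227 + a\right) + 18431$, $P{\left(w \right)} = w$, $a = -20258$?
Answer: $- \frac{1}{2752} \approx -0.00036337$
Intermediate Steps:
$m = -3054$ ($m = \left(-1227 - 20258\right) + 18431 = -21485 + 18431 = -3054$)
$\frac{1}{P{\left(302 \right)} + m} = \frac{1}{302 - 3054} = \frac{1}{-2752} = - \frac{1}{2752}$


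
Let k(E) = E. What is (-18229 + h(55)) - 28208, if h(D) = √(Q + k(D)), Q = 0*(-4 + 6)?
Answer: -46437 + √55 ≈ -46430.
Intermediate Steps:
Q = 0 (Q = 0*2 = 0)
h(D) = √D (h(D) = √(0 + D) = √D)
(-18229 + h(55)) - 28208 = (-18229 + √55) - 28208 = -46437 + √55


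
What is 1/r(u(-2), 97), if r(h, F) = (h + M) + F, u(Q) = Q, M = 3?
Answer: 1/98 ≈ 0.010204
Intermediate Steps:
r(h, F) = 3 + F + h (r(h, F) = (h + 3) + F = (3 + h) + F = 3 + F + h)
1/r(u(-2), 97) = 1/(3 + 97 - 2) = 1/98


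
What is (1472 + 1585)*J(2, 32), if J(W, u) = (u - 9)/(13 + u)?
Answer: 23437/15 ≈ 1562.5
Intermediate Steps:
J(W, u) = (-9 + u)/(13 + u)
(1472 + 1585)*J(2, 32) = (1472 + 1585)*((-9 + 32)/(13 + 32)) = 3057*(23/45) = 23437/15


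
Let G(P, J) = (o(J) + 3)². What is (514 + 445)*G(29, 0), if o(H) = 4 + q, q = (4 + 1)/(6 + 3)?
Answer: 4434416/81 ≈ 54746.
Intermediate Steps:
q = 5/9 ≈ 0.55556
o(H) = 41/9 (o(H) = 4 + 5/9 = 41/9)
G(P, J) = 4624/81 (G(P, J) = (41/9 + 3)² = (68/9)² = 4624/81)
(514 + 445)*G(29, 0) = (514 + 445)*(4624/81) = 959*(4624/81) = 4434416/81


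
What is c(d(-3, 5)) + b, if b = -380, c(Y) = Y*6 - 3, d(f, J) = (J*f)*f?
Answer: -113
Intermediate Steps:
d(f, J) = J*f²
c(Y) = -3 + 6*Y (c(Y) = 6*Y - 3 = -3 + 6*Y)
c(d(-3, 5)) + b = (-3 + 6*(5*(-3)²)) - 380 = (-3 + 6*(5*9)) - 380 = (-3 + 6*45) - 380 = (-3 + 270) - 380 = 267 - 380 = -113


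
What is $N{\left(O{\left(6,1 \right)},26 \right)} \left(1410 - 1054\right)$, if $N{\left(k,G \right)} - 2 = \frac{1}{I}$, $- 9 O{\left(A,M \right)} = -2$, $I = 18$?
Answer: $\frac{6586}{9} \approx 731.78$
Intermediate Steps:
$O{\left(A,M \right)} = \frac{2}{9}$ ($O{\left(A,M \right)} = \left(- \frac{1}{9}\right) \left(-2\right) = \frac{2}{9}$)
$N{\left(k,G \right)} = \frac{37}{18}$ ($N{\left(k,G \right)} = 2 + \frac{1}{18} = \frac{37}{18}$)
$N{\left(O{\left(6,1 \right)},26 \right)} \left(1410 - 1054\right) = \frac{37 \left(1410 - 1054\right)}{18} = \frac{37}{18} \cdot 356 = \frac{6586}{9}$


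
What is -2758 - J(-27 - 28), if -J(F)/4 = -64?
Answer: -3014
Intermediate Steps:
J(F) = 256 (J(F) = -4*(-64) = 256)
-2758 - J(-27 - 28) = -2758 - 1*256 = -2758 - 256 = -3014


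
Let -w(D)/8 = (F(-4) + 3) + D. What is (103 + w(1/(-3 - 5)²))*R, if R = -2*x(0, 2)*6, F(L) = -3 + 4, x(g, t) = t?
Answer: -1701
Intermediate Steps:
F(L) = 1
w(D) = -32 - 8*D (w(D) = -8*((1 + 3) + D) = -8*(4 + D) = -32 - 8*D)
R = -24 (R = -2*2*6 = -4*6 = -24)
(103 + w(1/(-3 - 5)²))*R = (103 + (-32 - 8/((-3 - 5)²)))*(-24) = (103 + (-32 - 8/((-8)²)))*(-24) = (103 + (-32 - 8/64))*(-24) = (103 + (-32 - 8*1/64))*(-24) = (103 + (-32 - ⅛))*(-24) = (103 - 257/8)*(-24) = (567/8)*(-24) = -1701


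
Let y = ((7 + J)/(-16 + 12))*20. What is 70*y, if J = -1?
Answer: -2100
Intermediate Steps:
y = -30 (y = ((7 - 1)/(-16 + 12))*20 = (6/(-4))*20 = (6*(-¼))*20 = -3/2*20 = -30)
70*y = 70*(-30) = -2100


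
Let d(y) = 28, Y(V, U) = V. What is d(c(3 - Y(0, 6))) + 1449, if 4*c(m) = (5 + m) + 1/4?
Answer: 1477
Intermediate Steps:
c(m) = 21/16 + m/4 (c(m) = ((5 + m) + 1/4)/4 = ((5 + m) + ¼)/4 = (21/4 + m)/4 = 21/16 + m/4)
d(c(3 - Y(0, 6))) + 1449 = 28 + 1449 = 1477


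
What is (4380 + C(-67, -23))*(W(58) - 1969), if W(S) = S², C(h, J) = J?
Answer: 6078015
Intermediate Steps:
(4380 + C(-67, -23))*(W(58) - 1969) = (4380 - 23)*(58² - 1969) = 4357*(3364 - 1969) = 4357*1395 = 6078015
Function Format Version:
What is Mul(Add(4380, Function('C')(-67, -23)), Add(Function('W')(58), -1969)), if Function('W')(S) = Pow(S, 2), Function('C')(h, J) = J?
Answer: 6078015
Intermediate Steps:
Mul(Add(4380, Function('C')(-67, -23)), Add(Function('W')(58), -1969)) = Mul(Add(4380, -23), Add(Pow(58, 2), -1969)) = Mul(4357, Add(3364, -1969)) = Mul(4357, 1395) = 6078015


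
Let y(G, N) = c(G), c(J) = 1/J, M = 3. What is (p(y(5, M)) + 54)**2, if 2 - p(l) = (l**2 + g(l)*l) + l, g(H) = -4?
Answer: 1999396/625 ≈ 3199.0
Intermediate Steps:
y(G, N) = 1/G
p(l) = 2 - l**2 + 3*l (p(l) = 2 - ((l**2 - 4*l) + l) = 2 - (l**2 - 3*l) = 2 + (-l**2 + 3*l) = 2 - l**2 + 3*l)
(p(y(5, M)) + 54)**2 = ((2 - (1/5)**2 + 3/5) + 54)**2 = ((2 - (1/5)**2 + 3*(1/5)) + 54)**2 = ((2 - 1*1/25 + 3/5) + 54)**2 = ((2 - 1/25 + 3/5) + 54)**2 = (64/25 + 54)**2 = (1414/25)**2 = 1999396/625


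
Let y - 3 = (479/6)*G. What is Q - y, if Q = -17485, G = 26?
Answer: -58691/3 ≈ -19564.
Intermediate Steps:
y = 6236/3 (y = 3 + (479/6)*26 = 3 + 6227/3 = 6236/3 ≈ 2078.7)
Q - y = -17485 - 1*6236/3 = -17485 - 6236/3 = -58691/3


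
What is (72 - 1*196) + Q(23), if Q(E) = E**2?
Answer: 405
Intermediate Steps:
(72 - 1*196) + Q(23) = (72 - 1*196) + 23**2 = (72 - 196) + 529 = -124 + 529 = 405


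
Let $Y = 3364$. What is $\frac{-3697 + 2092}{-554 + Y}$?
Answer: $- \frac{321}{562} \approx -0.57117$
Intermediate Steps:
$\frac{-3697 + 2092}{-554 + Y} = \frac{-3697 + 2092}{-554 + 3364} = - \frac{1605}{2810} = \left(-1605\right) \frac{1}{2810} = - \frac{321}{562}$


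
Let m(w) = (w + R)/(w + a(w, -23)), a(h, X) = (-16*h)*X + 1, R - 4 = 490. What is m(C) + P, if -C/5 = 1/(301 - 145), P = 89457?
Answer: 151015814/1689 ≈ 89411.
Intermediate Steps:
R = 494 (R = 4 + 490 = 494)
a(h, X) = 1 - 16*X*h (a(h, X) = -16*X*h + 1 = 1 - 16*X*h)
C = -5/156 (C = -5/(301 - 145) = -5/156 ≈ -0.032051)
m(w) = (494 + w)/(1 + 369*w) (m(w) = (w + 494)/(w + (1 - 16*(-23)*w)) = (494 + w)/(w + (1 + 368*w)) = (494 + w)/(1 + 369*w))
m(C) + P = (494 - 5/156)/(1 + 369*(-5/156)) + 89457 = (77059/156)/(1 - 615/52) + 89457 = (77059/156)/(-563/52) + 89457 = -52/563*77059/156 + 89457 = -77059/1689 + 89457 = 151015814/1689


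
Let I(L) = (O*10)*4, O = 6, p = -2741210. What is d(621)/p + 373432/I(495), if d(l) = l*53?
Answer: 1279559542/822363 ≈ 1556.0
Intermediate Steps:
d(l) = 53*l
I(L) = 240 (I(L) = (6*10)*4 = 60*4 = 240)
d(621)/p + 373432/I(495) = (53*621)/(-2741210) + 373432/240 = 32913*(-1/2741210) + 373432*(1/240) = -32913/2741210 + 46679/30 = 1279559542/822363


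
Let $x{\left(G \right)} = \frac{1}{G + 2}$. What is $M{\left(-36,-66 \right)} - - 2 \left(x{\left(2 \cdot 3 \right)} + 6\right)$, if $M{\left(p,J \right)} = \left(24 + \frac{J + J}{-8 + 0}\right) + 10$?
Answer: $\frac{251}{4} \approx 62.75$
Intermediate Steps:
$x{\left(G \right)} = \frac{1}{2 + G}$
$M{\left(p,J \right)} = 34 - \frac{J}{4}$ ($M{\left(p,J \right)} = \left(24 + \frac{2 J}{-8}\right) + 10 = \left(24 + 2 J \left(- \frac{1}{8}\right)\right) + 10 = \left(24 - \frac{J}{4}\right) + 10 = 34 - \frac{J}{4}$)
$M{\left(-36,-66 \right)} - - 2 \left(x{\left(2 \cdot 3 \right)} + 6\right) = \left(34 - - \frac{33}{2}\right) - - 2 \left(\frac{1}{2 + 2 \cdot 3} + 6\right) = \left(34 + \frac{33}{2}\right) - - 2 \left(\frac{1}{2 + 6} + 6\right) = \frac{101}{2} - - 2 \left(\frac{1}{8} + 6\right) = \frac{101}{2} - \left(-2\right) \frac{49}{8} = \frac{101}{2} - - \frac{49}{4} = \frac{101}{2} + \frac{49}{4} = \frac{251}{4}$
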